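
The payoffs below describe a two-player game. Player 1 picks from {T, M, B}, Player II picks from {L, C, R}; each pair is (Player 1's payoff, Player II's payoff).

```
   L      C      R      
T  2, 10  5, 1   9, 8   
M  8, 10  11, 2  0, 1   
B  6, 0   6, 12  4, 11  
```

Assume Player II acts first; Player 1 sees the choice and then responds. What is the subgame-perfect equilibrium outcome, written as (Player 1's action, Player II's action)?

Backward induction with Player II moving first.
- L: BR = M, leader payoff 10.
- C: BR = M, leader payoff 2.
- R: BR = T, leader payoff 8.
Maximizing over 10, 2, 8, Player II chooses L. Subgame-perfect outcome: (M, L) with payoffs (8, 10).

(M, L)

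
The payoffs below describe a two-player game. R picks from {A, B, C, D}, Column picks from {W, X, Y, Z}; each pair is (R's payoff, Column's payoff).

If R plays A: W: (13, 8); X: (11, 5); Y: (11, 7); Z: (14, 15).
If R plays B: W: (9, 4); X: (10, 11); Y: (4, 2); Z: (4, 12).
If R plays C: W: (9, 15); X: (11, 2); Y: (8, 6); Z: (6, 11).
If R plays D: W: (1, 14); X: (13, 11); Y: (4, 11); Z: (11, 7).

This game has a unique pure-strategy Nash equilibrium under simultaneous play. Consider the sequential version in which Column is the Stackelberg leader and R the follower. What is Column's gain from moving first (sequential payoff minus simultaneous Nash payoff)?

Work backward from R's decision.
- W → R plays A (best of 13, 9, 9, 1); Column gets 8.
- X → R plays D (best of 11, 10, 11, 13); Column gets 11.
- Y → R plays A (best of 11, 4, 8, 4); Column gets 7.
- Z → R plays A (best of 14, 4, 6, 11); Column gets 15.
Column's induced payoffs are 8, 11, 7, 15, so Column commits to Z. Subgame-perfect outcome: (A, Z) with payoffs (14, 15).
For the simultaneous game, intersect best replies.
R's best replies: W→A; X→D; Y→A; Z→A.
Column's best replies: A→Z; B→Z; C→W; D→W.
The unique mutual best reply is (A, Z), giving (14, 15).
Column's commitment gain: 15 − 15 = 0.

0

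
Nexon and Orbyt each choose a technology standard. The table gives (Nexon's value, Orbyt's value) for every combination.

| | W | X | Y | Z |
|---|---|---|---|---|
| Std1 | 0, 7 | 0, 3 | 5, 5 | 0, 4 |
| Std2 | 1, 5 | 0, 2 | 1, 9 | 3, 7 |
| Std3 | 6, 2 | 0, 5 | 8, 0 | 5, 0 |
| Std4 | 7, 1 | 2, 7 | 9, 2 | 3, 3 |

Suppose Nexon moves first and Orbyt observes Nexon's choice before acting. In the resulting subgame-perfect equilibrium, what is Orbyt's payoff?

7

Backward induction with Nexon moving first.
- Std1: BR = W, leader payoff 0.
- Std2: BR = Y, leader payoff 1.
- Std3: BR = X, leader payoff 0.
- Std4: BR = X, leader payoff 2.
Nexon's induced payoffs are 0, 1, 0, 2, so Nexon commits to Std4. Subgame-perfect outcome: (Std4, X) with payoffs (2, 7).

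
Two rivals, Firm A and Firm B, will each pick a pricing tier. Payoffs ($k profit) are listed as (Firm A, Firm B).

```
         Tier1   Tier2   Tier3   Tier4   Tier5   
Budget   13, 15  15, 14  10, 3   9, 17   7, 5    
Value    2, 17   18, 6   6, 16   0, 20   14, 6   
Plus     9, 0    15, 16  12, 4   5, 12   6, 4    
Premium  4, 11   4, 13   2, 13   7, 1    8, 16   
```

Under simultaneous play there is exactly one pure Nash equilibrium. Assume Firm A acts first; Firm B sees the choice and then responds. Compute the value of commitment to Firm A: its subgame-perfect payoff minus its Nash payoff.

Firm B best-responds to each possible Firm A move:
- Budget → Firm B plays Tier4 (best of 15, 14, 3, 17, 5); Firm A gets 9.
- Value → Firm B plays Tier4 (best of 17, 6, 16, 20, 6); Firm A gets 0.
- Plus → Firm B plays Tier2 (best of 0, 16, 4, 12, 4); Firm A gets 15.
- Premium → Firm B plays Tier5 (best of 11, 13, 13, 1, 16); Firm A gets 8.
Firm A's induced payoffs are 9, 0, 15, 8, so Firm A commits to Plus. Subgame-perfect outcome: (Plus, Tier2) with payoffs (15, 16).
Now find the simultaneous Nash equilibrium.
Firm A's best replies: Tier1→Budget; Tier2→Value; Tier3→Plus; Tier4→Budget; Tier5→Value.
Firm B's best replies: Budget→Tier4; Value→Tier4; Plus→Tier2; Premium→Tier5.
Only (Budget, Tier4) has each player best-responding; Nash payoffs (9, 17).
Firm A's commitment gain: 15 − 9 = 6.

6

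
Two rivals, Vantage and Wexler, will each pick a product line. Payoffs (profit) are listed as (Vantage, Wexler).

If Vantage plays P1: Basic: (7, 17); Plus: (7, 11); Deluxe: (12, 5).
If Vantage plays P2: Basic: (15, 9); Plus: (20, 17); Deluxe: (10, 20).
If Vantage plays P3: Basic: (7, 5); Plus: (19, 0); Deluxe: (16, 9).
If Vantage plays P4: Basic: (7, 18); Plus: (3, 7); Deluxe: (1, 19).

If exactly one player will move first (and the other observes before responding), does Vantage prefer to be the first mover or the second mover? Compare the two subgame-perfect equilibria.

If Vantage leads: Wexler's best replies are P1→Basic, P2→Deluxe, P3→Deluxe, P4→Deluxe; Vantage's induced payoffs 7, 10, 16, 1; outcome (P3, Deluxe), payoffs (16, 9).
If Wexler leads: Vantage's best replies are Basic→P2, Plus→P2, Deluxe→P3; Wexler's induced payoffs 9, 17, 9; outcome (P2, Plus), payoffs (20, 17).
Vantage gets 16 moving first and 20 moving second, so Vantage prefers to move second.

second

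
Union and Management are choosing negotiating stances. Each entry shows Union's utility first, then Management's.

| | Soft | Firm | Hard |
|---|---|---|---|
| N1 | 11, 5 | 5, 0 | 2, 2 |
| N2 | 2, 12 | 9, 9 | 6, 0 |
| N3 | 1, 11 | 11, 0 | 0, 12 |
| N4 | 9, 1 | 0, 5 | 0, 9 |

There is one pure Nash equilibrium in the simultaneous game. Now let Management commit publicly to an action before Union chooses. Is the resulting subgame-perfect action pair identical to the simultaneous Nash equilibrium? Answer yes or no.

yes

Solve by backward induction (Management leads).
- Soft: Union compares 11, 2, 1, 9 and picks N1; Management would get 5.
- Firm: Union compares 5, 9, 11, 0 and picks N3; Management would get 0.
- Hard: Union compares 2, 6, 0, 0 and picks N2; Management would get 0.
Among 5, 0, 0, the best is 5 at Soft. Subgame-perfect outcome: (N1, Soft) with payoffs (11, 5).
Under simultaneous play:
Union's best replies: Soft→N1; Firm→N3; Hard→N2.
Management's best replies: N1→Soft; N2→Soft; N3→Hard; N4→Hard.
The unique mutual best reply is (N1, Soft), giving (11, 5).
Sequential outcome (N1, Soft) coincides with the Nash profile (N1, Soft).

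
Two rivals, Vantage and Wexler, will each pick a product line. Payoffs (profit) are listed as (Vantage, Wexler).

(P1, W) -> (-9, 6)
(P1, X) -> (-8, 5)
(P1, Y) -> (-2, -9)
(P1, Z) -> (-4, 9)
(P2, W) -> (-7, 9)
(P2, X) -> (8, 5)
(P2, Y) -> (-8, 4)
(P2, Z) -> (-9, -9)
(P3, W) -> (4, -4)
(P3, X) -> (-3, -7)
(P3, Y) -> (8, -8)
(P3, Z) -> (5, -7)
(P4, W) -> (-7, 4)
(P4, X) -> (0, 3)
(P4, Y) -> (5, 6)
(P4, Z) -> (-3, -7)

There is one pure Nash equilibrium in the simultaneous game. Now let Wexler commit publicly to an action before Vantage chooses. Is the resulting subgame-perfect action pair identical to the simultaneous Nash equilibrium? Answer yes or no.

Solve by backward induction (Wexler leads).
- W → Vantage plays P3 (best of -9, -7, 4, -7); Wexler gets -4.
- X → Vantage plays P2 (best of -8, 8, -3, 0); Wexler gets 5.
- Y → Vantage plays P3 (best of -2, -8, 8, 5); Wexler gets -8.
- Z → Vantage plays P3 (best of -4, -9, 5, -3); Wexler gets -7.
Wexler's induced payoffs are -4, 5, -8, -7, so Wexler commits to X. Subgame-perfect outcome: (P2, X) with payoffs (8, 5).
Now find the simultaneous Nash equilibrium.
Vantage's best replies: W→P3; X→P2; Y→P3; Z→P3.
Wexler's best replies: P1→Z; P2→W; P3→W; P4→Y.
Only (P3, W) has each player best-responding; Nash payoffs (4, -4).
Sequential outcome (P2, X) differs from the Nash profile (P3, W).

no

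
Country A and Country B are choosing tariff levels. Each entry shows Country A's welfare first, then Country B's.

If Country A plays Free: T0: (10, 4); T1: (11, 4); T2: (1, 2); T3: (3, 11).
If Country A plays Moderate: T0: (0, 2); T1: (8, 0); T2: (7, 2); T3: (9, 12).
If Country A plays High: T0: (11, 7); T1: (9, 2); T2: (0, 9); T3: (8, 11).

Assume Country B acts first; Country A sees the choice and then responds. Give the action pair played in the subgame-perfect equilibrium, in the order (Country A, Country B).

(Moderate, T3)

Backward induction with Country B moving first.
- T0: BR = High, leader payoff 7.
- T1: BR = Free, leader payoff 4.
- T2: BR = Moderate, leader payoff 2.
- T3: BR = Moderate, leader payoff 12.
Maximizing over 7, 4, 2, 12, Country B chooses T3. Subgame-perfect outcome: (Moderate, T3) with payoffs (9, 12).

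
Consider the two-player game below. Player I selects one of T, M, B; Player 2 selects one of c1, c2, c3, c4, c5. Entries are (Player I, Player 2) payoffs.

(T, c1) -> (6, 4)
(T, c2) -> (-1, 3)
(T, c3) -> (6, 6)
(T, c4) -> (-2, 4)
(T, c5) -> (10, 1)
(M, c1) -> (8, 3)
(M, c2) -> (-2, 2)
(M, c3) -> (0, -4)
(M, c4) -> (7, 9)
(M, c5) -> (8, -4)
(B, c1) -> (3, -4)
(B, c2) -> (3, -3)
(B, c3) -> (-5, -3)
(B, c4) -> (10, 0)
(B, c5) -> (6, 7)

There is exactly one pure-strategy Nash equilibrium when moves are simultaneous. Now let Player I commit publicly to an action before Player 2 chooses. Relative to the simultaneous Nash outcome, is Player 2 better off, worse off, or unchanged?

Work backward from Player 2's decision.
- T: BR = c3, leader payoff 6.
- M: BR = c4, leader payoff 7.
- B: BR = c5, leader payoff 6.
Player I's induced payoffs are 6, 7, 6, so Player I commits to M. Subgame-perfect outcome: (M, c4) with payoffs (7, 9).
Now find the simultaneous Nash equilibrium.
Player I's best replies: c1→M; c2→B; c3→T; c4→B; c5→T.
Player 2's best replies: T→c3; M→c4; B→c5.
Only (T, c3) has each player best-responding; Nash payoffs (6, 6).
Player 2 earns 9 sequentially versus 6 at the Nash outcome: better off.

better off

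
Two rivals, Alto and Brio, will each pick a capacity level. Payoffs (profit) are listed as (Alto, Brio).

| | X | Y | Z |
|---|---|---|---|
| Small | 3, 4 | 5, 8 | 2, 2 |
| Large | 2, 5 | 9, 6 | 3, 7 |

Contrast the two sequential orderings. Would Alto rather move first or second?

If Alto leads: Brio's best replies are Small→Y, Large→Z; Alto's induced payoffs 5, 3; outcome (Small, Y), payoffs (5, 8).
If Brio leads: Alto's best replies are X→Small, Y→Large, Z→Large; Brio's induced payoffs 4, 6, 7; outcome (Large, Z), payoffs (3, 7).
Alto gets 5 moving first and 3 moving second, so Alto prefers to move first.

first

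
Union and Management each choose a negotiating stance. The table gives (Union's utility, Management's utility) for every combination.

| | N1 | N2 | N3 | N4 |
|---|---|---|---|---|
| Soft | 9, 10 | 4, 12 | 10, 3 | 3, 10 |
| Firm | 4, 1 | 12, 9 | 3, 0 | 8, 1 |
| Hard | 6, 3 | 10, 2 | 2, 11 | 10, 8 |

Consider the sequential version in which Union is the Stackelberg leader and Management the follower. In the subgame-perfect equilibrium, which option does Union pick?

Firm

Solve by backward induction (Union leads).
- Soft: BR = N2, leader payoff 4.
- Firm: BR = N2, leader payoff 12.
- Hard: BR = N3, leader payoff 2.
Among 4, 12, 2, the best is 12 at Firm. Subgame-perfect outcome: (Firm, N2) with payoffs (12, 9).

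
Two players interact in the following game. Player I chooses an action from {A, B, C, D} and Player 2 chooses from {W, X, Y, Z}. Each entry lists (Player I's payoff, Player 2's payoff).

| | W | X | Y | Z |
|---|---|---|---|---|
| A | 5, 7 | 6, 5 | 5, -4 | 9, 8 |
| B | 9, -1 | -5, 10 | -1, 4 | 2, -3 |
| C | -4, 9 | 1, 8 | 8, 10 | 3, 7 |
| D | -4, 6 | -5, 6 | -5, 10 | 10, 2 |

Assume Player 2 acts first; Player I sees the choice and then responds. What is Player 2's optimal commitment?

Y

Backward induction with Player 2 moving first.
- W: BR = B, leader payoff -1.
- X: BR = A, leader payoff 5.
- Y: BR = C, leader payoff 10.
- Z: BR = D, leader payoff 2.
Player 2's induced payoffs are -1, 5, 10, 2, so Player 2 commits to Y. Subgame-perfect outcome: (C, Y) with payoffs (8, 10).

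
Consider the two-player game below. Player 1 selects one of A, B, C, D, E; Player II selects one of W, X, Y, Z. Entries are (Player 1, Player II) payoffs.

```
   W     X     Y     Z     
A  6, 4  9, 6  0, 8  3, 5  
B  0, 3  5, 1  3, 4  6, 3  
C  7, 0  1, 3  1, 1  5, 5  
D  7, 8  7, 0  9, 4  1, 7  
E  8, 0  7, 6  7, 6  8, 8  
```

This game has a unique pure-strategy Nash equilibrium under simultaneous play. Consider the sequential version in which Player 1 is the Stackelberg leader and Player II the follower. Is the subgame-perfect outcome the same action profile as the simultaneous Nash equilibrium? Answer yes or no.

Solve by backward induction (Player 1 leads).
- A: BR = Y, leader payoff 0.
- B: BR = Y, leader payoff 3.
- C: BR = Z, leader payoff 5.
- D: BR = W, leader payoff 7.
- E: BR = Z, leader payoff 8.
Player 1's induced payoffs are 0, 3, 5, 7, 8, so Player 1 commits to E. Subgame-perfect outcome: (E, Z) with payoffs (8, 8).
Now find the simultaneous Nash equilibrium.
Player 1's best replies: W→E; X→A; Y→D; Z→E.
Player II's best replies: A→Y; B→Y; C→Z; D→W; E→Z.
The unique mutual best reply is (E, Z), giving (8, 8).
Sequential outcome (E, Z) coincides with the Nash profile (E, Z).

yes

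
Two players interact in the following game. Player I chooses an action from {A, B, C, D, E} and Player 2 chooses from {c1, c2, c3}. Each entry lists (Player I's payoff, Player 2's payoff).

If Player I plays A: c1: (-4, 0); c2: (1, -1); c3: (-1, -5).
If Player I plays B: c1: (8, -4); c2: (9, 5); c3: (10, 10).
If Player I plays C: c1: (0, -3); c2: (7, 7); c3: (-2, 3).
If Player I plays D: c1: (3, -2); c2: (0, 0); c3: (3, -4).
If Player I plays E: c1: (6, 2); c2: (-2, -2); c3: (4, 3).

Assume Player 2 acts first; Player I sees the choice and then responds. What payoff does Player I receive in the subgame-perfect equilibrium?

Solve by backward induction (Player 2 leads).
- c1 → Player I plays B (best of -4, 8, 0, 3, 6); Player 2 gets -4.
- c2 → Player I plays B (best of 1, 9, 7, 0, -2); Player 2 gets 5.
- c3 → Player I plays B (best of -1, 10, -2, 3, 4); Player 2 gets 10.
Player 2's induced payoffs are -4, 5, 10, so Player 2 commits to c3. Subgame-perfect outcome: (B, c3) with payoffs (10, 10).

10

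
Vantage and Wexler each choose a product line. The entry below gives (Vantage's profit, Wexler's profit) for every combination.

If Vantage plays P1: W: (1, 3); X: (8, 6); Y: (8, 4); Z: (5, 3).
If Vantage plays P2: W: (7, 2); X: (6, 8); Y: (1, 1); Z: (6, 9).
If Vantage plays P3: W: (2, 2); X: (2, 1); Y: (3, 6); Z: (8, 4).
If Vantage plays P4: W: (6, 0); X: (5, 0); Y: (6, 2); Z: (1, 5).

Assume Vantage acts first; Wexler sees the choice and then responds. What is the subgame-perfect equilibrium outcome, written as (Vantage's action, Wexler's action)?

Work backward from Wexler's decision.
- P1: BR = X, leader payoff 8.
- P2: BR = Z, leader payoff 6.
- P3: BR = Y, leader payoff 3.
- P4: BR = Z, leader payoff 1.
Maximizing over 8, 6, 3, 1, Vantage chooses P1. Subgame-perfect outcome: (P1, X) with payoffs (8, 6).

(P1, X)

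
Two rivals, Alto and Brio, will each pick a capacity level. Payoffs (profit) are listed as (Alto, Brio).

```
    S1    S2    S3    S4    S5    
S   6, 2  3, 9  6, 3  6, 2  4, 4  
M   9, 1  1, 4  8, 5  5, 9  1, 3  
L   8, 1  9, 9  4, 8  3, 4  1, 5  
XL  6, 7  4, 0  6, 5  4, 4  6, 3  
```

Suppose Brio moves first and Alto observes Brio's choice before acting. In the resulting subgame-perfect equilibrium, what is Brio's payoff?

Work backward from Alto's decision.
- S1: BR = M, leader payoff 1.
- S2: BR = L, leader payoff 9.
- S3: BR = M, leader payoff 5.
- S4: BR = S, leader payoff 2.
- S5: BR = XL, leader payoff 3.
Among 1, 9, 5, 2, 3, the best is 9 at S2. Subgame-perfect outcome: (L, S2) with payoffs (9, 9).

9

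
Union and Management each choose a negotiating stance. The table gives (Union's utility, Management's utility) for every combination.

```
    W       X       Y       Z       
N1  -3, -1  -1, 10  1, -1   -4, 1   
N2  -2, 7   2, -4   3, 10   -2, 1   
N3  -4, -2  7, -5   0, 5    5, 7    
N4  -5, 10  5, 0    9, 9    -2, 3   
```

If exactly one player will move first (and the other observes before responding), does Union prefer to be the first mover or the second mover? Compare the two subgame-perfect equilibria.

second

If Union leads: Management's best replies are N1→X, N2→Y, N3→Z, N4→W; Union's induced payoffs -1, 3, 5, -5; outcome (N3, Z), payoffs (5, 7).
If Management leads: Union's best replies are W→N2, X→N3, Y→N4, Z→N3; Management's induced payoffs 7, -5, 9, 7; outcome (N4, Y), payoffs (9, 9).
Union gets 5 moving first and 9 moving second, so Union prefers to move second.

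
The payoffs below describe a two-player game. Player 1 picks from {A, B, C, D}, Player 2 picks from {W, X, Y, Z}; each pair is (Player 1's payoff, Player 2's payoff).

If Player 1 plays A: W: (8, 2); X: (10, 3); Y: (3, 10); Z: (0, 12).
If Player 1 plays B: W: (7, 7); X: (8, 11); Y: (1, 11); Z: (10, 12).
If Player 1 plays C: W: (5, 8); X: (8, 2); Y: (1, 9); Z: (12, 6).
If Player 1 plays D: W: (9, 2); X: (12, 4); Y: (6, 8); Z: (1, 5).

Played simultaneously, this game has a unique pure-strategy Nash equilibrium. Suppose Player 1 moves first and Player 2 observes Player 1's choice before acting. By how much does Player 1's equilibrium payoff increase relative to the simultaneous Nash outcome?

Backward induction with Player 1 moving first.
- A → Player 2 plays Z (best of 2, 3, 10, 12); Player 1 gets 0.
- B → Player 2 plays Z (best of 7, 11, 11, 12); Player 1 gets 10.
- C → Player 2 plays Y (best of 8, 2, 9, 6); Player 1 gets 1.
- D → Player 2 plays Y (best of 2, 4, 8, 5); Player 1 gets 6.
Among 0, 10, 1, 6, the best is 10 at B. Subgame-perfect outcome: (B, Z) with payoffs (10, 12).
Under simultaneous play:
Player 1's best replies: W→D; X→D; Y→D; Z→C.
Player 2's best replies: A→Z; B→Z; C→Y; D→Y.
The unique mutual best reply is (D, Y), giving (6, 8).
Player 1's commitment gain: 10 − 6 = 4.

4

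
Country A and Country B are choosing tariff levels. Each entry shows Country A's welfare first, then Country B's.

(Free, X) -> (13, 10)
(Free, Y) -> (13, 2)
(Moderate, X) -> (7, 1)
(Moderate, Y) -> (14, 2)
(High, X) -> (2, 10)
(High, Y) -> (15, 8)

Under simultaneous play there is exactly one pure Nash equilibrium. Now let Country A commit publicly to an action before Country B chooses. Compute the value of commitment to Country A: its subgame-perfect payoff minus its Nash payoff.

1

Country B best-responds to each possible Country A move:
- Free → Country B plays X (best of 10, 2); Country A gets 13.
- Moderate → Country B plays Y (best of 1, 2); Country A gets 14.
- High → Country B plays X (best of 10, 8); Country A gets 2.
Maximizing over 13, 14, 2, Country A chooses Moderate. Subgame-perfect outcome: (Moderate, Y) with payoffs (14, 2).
Now find the simultaneous Nash equilibrium.
Country A's best replies: X→Free; Y→High.
Country B's best replies: Free→X; Moderate→Y; High→X.
Only (Free, X) has each player best-responding; Nash payoffs (13, 10).
Country A's commitment gain: 14 − 13 = 1.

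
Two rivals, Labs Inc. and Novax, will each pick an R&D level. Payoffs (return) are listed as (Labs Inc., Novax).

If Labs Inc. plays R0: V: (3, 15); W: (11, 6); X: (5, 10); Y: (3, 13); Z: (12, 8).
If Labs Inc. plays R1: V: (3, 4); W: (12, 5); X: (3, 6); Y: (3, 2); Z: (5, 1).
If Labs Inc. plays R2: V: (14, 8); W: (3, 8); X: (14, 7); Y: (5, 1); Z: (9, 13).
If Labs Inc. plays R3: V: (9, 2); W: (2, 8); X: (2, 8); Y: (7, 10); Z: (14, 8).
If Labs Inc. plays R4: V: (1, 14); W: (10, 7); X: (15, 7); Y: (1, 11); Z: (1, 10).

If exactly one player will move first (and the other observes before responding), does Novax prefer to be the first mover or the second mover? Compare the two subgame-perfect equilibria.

second

If Labs Inc. leads: Novax's best replies are R0→V, R1→X, R2→Z, R3→Y, R4→V; Labs Inc.'s induced payoffs 3, 3, 9, 7, 1; outcome (R2, Z), payoffs (9, 13).
If Novax leads: Labs Inc.'s best replies are V→R2, W→R1, X→R4, Y→R3, Z→R3; Novax's induced payoffs 8, 5, 7, 10, 8; outcome (R3, Y), payoffs (7, 10).
Novax gets 10 moving first and 13 moving second, so Novax prefers to move second.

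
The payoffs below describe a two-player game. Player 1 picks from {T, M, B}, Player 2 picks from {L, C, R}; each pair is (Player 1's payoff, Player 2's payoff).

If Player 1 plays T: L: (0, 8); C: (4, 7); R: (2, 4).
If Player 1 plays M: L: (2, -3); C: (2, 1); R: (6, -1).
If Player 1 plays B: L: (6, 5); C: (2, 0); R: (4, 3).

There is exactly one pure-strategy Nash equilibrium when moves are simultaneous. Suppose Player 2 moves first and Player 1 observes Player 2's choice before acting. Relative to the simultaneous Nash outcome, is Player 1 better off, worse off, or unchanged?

worse off

Player 1 best-responds to each possible Player 2 move:
- L → Player 1 plays B (best of 0, 2, 6); Player 2 gets 5.
- C → Player 1 plays T (best of 4, 2, 2); Player 2 gets 7.
- R → Player 1 plays M (best of 2, 6, 4); Player 2 gets -1.
Maximizing over 5, 7, -1, Player 2 chooses C. Subgame-perfect outcome: (T, C) with payoffs (4, 7).
For the simultaneous game, intersect best replies.
Player 1's best replies: L→B; C→T; R→M.
Player 2's best replies: T→L; M→C; B→L.
The unique mutual best reply is (B, L), giving (6, 5).
Player 1 earns 4 sequentially versus 6 at the Nash outcome: worse off.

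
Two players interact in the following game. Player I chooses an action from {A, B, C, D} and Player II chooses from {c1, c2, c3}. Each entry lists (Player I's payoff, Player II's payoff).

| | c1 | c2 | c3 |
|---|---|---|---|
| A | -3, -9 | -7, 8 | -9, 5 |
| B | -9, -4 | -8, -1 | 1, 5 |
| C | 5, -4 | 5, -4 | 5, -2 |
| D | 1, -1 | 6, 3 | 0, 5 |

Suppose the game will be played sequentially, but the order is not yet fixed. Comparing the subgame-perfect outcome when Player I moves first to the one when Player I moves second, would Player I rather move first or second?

second

If Player I leads: Player II's best replies are A→c2, B→c3, C→c3, D→c3; Player I's induced payoffs -7, 1, 5, 0; outcome (C, c3), payoffs (5, -2).
If Player II leads: Player I's best replies are c1→C, c2→D, c3→C; Player II's induced payoffs -4, 3, -2; outcome (D, c2), payoffs (6, 3).
Player I gets 5 moving first and 6 moving second, so Player I prefers to move second.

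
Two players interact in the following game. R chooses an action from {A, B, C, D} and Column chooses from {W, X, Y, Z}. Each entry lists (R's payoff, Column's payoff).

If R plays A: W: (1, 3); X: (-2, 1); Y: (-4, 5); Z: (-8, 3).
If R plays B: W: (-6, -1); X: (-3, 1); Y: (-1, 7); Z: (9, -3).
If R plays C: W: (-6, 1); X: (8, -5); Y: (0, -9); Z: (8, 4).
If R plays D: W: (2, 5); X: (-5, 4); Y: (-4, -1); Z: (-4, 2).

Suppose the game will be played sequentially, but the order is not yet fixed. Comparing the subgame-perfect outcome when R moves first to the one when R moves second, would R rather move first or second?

first

If R leads: Column's best replies are A→Y, B→Y, C→Z, D→W; R's induced payoffs -4, -1, 8, 2; outcome (C, Z), payoffs (8, 4).
If Column leads: R's best replies are W→D, X→C, Y→C, Z→B; Column's induced payoffs 5, -5, -9, -3; outcome (D, W), payoffs (2, 5).
R gets 8 moving first and 2 moving second, so R prefers to move first.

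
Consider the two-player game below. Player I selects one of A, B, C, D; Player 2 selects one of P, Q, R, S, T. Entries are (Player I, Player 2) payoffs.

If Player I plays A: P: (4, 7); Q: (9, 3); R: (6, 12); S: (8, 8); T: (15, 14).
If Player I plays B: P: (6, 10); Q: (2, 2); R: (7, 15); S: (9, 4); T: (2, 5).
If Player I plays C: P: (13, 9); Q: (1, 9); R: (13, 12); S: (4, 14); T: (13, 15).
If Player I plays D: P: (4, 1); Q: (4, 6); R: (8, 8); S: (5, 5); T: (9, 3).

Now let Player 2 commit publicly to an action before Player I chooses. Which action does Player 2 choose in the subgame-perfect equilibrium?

Solve by backward induction (Player 2 leads).
- P: Player I compares 4, 6, 13, 4 and picks C; Player 2 would get 9.
- Q: Player I compares 9, 2, 1, 4 and picks A; Player 2 would get 3.
- R: Player I compares 6, 7, 13, 8 and picks C; Player 2 would get 12.
- S: Player I compares 8, 9, 4, 5 and picks B; Player 2 would get 4.
- T: Player I compares 15, 2, 13, 9 and picks A; Player 2 would get 14.
Among 9, 3, 12, 4, 14, the best is 14 at T. Subgame-perfect outcome: (A, T) with payoffs (15, 14).

T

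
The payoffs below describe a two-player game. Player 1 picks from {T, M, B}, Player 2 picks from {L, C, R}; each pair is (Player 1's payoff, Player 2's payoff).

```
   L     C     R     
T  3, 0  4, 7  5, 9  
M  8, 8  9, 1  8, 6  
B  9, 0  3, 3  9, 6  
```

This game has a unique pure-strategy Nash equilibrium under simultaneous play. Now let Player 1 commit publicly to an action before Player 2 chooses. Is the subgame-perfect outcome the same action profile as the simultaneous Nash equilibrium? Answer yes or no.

yes

Work backward from Player 2's decision.
- T: BR = R, leader payoff 5.
- M: BR = L, leader payoff 8.
- B: BR = R, leader payoff 9.
Player 1's induced payoffs are 5, 8, 9, so Player 1 commits to B. Subgame-perfect outcome: (B, R) with payoffs (9, 6).
For the simultaneous game, intersect best replies.
Player 1's best replies: L→B; C→M; R→B.
Player 2's best replies: T→R; M→L; B→R.
The unique mutual best reply is (B, R), giving (9, 6).
Sequential outcome (B, R) coincides with the Nash profile (B, R).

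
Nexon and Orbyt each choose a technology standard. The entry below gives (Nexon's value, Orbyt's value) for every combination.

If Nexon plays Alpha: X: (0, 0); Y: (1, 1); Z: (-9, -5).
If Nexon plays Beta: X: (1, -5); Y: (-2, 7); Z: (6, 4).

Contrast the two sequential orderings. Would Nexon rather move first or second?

If Nexon leads: Orbyt's best replies are Alpha→Y, Beta→Y; Nexon's induced payoffs 1, -2; outcome (Alpha, Y), payoffs (1, 1).
If Orbyt leads: Nexon's best replies are X→Beta, Y→Alpha, Z→Beta; Orbyt's induced payoffs -5, 1, 4; outcome (Beta, Z), payoffs (6, 4).
Nexon gets 1 moving first and 6 moving second, so Nexon prefers to move second.

second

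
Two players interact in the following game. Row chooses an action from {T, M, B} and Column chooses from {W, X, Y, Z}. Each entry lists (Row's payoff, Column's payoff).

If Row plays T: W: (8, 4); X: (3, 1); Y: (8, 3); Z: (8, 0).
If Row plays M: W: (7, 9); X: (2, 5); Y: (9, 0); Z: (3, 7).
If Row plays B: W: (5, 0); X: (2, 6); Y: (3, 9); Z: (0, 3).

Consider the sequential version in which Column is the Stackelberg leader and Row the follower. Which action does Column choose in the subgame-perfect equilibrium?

W

Solve by backward induction (Column leads).
- W: BR = T, leader payoff 4.
- X: BR = T, leader payoff 1.
- Y: BR = M, leader payoff 0.
- Z: BR = T, leader payoff 0.
Among 4, 1, 0, 0, the best is 4 at W. Subgame-perfect outcome: (T, W) with payoffs (8, 4).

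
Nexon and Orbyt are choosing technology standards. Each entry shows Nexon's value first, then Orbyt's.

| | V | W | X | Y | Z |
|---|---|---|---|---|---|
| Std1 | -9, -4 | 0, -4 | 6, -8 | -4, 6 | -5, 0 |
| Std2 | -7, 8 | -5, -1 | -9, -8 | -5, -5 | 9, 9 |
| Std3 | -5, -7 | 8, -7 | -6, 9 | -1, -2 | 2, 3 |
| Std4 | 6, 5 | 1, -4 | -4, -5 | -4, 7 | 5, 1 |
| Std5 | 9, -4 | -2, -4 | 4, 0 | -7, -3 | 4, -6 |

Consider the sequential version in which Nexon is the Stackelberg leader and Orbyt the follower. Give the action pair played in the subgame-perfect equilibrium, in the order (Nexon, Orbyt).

(Std2, Z)

Orbyt best-responds to each possible Nexon move:
- Std1 → Orbyt plays Y (best of -4, -4, -8, 6, 0); Nexon gets -4.
- Std2 → Orbyt plays Z (best of 8, -1, -8, -5, 9); Nexon gets 9.
- Std3 → Orbyt plays X (best of -7, -7, 9, -2, 3); Nexon gets -6.
- Std4 → Orbyt plays Y (best of 5, -4, -5, 7, 1); Nexon gets -4.
- Std5 → Orbyt plays X (best of -4, -4, 0, -3, -6); Nexon gets 4.
Among -4, 9, -6, -4, 4, the best is 9 at Std2. Subgame-perfect outcome: (Std2, Z) with payoffs (9, 9).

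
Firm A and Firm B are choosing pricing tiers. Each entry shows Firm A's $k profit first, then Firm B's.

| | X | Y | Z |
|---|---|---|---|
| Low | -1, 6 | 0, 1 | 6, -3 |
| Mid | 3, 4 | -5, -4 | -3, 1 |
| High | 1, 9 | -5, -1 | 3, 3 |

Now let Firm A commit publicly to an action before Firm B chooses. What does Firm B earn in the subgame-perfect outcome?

Solve by backward induction (Firm A leads).
- Low: BR = X, leader payoff -1.
- Mid: BR = X, leader payoff 3.
- High: BR = X, leader payoff 1.
Firm A's induced payoffs are -1, 3, 1, so Firm A commits to Mid. Subgame-perfect outcome: (Mid, X) with payoffs (3, 4).

4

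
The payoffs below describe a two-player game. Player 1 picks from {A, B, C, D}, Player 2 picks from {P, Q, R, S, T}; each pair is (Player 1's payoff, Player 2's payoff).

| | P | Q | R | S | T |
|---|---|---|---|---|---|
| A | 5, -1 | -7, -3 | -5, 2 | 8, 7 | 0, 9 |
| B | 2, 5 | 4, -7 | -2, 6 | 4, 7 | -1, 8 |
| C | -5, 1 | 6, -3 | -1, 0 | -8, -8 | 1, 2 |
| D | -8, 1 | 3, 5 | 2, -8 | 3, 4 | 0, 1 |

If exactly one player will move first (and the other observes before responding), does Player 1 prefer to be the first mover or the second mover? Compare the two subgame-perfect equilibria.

If Player 1 leads: Player 2's best replies are A→T, B→T, C→T, D→Q; Player 1's induced payoffs 0, -1, 1, 3; outcome (D, Q), payoffs (3, 5).
If Player 2 leads: Player 1's best replies are P→A, Q→C, R→D, S→A, T→C; Player 2's induced payoffs -1, -3, -8, 7, 2; outcome (A, S), payoffs (8, 7).
Player 1 gets 3 moving first and 8 moving second, so Player 1 prefers to move second.

second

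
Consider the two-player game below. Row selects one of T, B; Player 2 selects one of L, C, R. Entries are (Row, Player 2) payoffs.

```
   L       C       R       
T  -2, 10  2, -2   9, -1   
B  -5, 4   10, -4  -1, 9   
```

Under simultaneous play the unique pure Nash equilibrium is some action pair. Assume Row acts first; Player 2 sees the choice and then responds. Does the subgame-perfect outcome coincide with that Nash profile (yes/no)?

Work backward from Player 2's decision.
- T: Player 2 compares 10, -2, -1 and picks L; Row would get -2.
- B: Player 2 compares 4, -4, 9 and picks R; Row would get -1.
Among -2, -1, the best is -1 at B. Subgame-perfect outcome: (B, R) with payoffs (-1, 9).
Now find the simultaneous Nash equilibrium.
Row's best replies: L→T; C→B; R→T.
Player 2's best replies: T→L; B→R.
The unique mutual best reply is (T, L), giving (-2, 10).
Sequential outcome (B, R) differs from the Nash profile (T, L).

no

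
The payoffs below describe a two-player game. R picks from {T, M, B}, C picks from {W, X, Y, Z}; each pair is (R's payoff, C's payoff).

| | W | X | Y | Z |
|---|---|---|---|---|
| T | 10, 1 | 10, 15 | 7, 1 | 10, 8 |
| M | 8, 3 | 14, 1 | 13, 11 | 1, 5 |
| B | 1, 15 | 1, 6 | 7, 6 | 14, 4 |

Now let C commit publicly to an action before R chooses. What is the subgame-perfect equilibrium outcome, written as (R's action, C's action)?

Solve by backward induction (C leads).
- W → R plays T (best of 10, 8, 1); C gets 1.
- X → R plays M (best of 10, 14, 1); C gets 1.
- Y → R plays M (best of 7, 13, 7); C gets 11.
- Z → R plays B (best of 10, 1, 14); C gets 4.
Among 1, 1, 11, 4, the best is 11 at Y. Subgame-perfect outcome: (M, Y) with payoffs (13, 11).

(M, Y)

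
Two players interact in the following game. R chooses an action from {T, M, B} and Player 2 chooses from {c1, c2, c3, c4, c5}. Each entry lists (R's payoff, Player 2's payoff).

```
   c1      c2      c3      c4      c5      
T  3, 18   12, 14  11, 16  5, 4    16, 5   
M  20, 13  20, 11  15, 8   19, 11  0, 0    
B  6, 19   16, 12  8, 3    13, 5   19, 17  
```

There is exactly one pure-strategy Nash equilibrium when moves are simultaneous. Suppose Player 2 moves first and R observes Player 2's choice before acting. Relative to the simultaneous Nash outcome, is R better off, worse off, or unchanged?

worse off

R best-responds to each possible Player 2 move:
- c1 → R plays M (best of 3, 20, 6); Player 2 gets 13.
- c2 → R plays M (best of 12, 20, 16); Player 2 gets 11.
- c3 → R plays M (best of 11, 15, 8); Player 2 gets 8.
- c4 → R plays M (best of 5, 19, 13); Player 2 gets 11.
- c5 → R plays B (best of 16, 0, 19); Player 2 gets 17.
Player 2's induced payoffs are 13, 11, 8, 11, 17, so Player 2 commits to c5. Subgame-perfect outcome: (B, c5) with payoffs (19, 17).
Under simultaneous play:
R's best replies: c1→M; c2→M; c3→M; c4→M; c5→B.
Player 2's best replies: T→c1; M→c1; B→c1.
Only (M, c1) has each player best-responding; Nash payoffs (20, 13).
R earns 19 sequentially versus 20 at the Nash outcome: worse off.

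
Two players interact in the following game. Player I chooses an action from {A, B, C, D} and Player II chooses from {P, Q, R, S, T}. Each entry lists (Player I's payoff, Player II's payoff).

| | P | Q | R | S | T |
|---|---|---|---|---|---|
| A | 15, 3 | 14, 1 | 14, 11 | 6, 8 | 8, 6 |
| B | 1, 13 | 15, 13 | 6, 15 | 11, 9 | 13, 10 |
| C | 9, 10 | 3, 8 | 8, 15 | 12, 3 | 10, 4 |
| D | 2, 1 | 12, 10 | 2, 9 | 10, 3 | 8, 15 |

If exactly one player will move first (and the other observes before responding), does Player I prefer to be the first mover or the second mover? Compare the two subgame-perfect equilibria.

second

If Player I leads: Player II's best replies are A→R, B→R, C→R, D→T; Player I's induced payoffs 14, 6, 8, 8; outcome (A, R), payoffs (14, 11).
If Player II leads: Player I's best replies are P→A, Q→B, R→A, S→C, T→B; Player II's induced payoffs 3, 13, 11, 3, 10; outcome (B, Q), payoffs (15, 13).
Player I gets 14 moving first and 15 moving second, so Player I prefers to move second.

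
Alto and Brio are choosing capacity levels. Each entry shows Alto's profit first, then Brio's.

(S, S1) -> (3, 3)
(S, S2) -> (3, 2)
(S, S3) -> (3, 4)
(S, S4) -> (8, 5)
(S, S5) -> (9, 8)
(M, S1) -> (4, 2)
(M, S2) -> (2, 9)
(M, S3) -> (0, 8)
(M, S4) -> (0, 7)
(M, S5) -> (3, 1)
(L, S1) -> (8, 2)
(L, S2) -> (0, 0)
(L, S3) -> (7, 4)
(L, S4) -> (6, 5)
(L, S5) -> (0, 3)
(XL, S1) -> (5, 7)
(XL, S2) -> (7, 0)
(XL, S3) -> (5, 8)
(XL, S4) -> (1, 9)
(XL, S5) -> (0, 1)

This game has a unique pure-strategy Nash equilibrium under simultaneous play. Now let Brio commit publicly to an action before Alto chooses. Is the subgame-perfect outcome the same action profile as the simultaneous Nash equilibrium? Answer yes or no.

Alto best-responds to each possible Brio move:
- S1: Alto compares 3, 4, 8, 5 and picks L; Brio would get 2.
- S2: Alto compares 3, 2, 0, 7 and picks XL; Brio would get 0.
- S3: Alto compares 3, 0, 7, 5 and picks L; Brio would get 4.
- S4: Alto compares 8, 0, 6, 1 and picks S; Brio would get 5.
- S5: Alto compares 9, 3, 0, 0 and picks S; Brio would get 8.
Maximizing over 2, 0, 4, 5, 8, Brio chooses S5. Subgame-perfect outcome: (S, S5) with payoffs (9, 8).
For the simultaneous game, intersect best replies.
Alto's best replies: S1→L; S2→XL; S3→L; S4→S; S5→S.
Brio's best replies: S→S5; M→S2; L→S4; XL→S4.
Only (S, S5) has each player best-responding; Nash payoffs (9, 8).
Sequential outcome (S, S5) coincides with the Nash profile (S, S5).

yes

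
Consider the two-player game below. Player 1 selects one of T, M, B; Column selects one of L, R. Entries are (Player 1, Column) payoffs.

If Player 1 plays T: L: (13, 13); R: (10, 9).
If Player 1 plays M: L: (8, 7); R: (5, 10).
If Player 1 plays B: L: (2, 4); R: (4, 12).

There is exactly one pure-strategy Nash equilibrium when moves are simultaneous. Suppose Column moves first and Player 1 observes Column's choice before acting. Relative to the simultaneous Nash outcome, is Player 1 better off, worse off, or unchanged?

Player 1 best-responds to each possible Column move:
- L: Player 1 compares 13, 8, 2 and picks T; Column would get 13.
- R: Player 1 compares 10, 5, 4 and picks T; Column would get 9.
Among 13, 9, the best is 13 at L. Subgame-perfect outcome: (T, L) with payoffs (13, 13).
For the simultaneous game, intersect best replies.
Player 1's best replies: L→T; R→T.
Column's best replies: T→L; M→R; B→R.
The unique mutual best reply is (T, L), giving (13, 13).
Player 1 earns 13 sequentially versus 13 at the Nash outcome: unchanged.

unchanged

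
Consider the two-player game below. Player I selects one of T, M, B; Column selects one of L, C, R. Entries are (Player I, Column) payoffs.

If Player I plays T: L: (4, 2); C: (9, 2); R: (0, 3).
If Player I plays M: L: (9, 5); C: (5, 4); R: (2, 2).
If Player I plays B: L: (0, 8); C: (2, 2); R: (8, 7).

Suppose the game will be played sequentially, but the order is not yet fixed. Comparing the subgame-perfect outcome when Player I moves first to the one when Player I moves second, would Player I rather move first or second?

first

If Player I leads: Column's best replies are T→R, M→L, B→L; Player I's induced payoffs 0, 9, 0; outcome (M, L), payoffs (9, 5).
If Column leads: Player I's best replies are L→M, C→T, R→B; Column's induced payoffs 5, 2, 7; outcome (B, R), payoffs (8, 7).
Player I gets 9 moving first and 8 moving second, so Player I prefers to move first.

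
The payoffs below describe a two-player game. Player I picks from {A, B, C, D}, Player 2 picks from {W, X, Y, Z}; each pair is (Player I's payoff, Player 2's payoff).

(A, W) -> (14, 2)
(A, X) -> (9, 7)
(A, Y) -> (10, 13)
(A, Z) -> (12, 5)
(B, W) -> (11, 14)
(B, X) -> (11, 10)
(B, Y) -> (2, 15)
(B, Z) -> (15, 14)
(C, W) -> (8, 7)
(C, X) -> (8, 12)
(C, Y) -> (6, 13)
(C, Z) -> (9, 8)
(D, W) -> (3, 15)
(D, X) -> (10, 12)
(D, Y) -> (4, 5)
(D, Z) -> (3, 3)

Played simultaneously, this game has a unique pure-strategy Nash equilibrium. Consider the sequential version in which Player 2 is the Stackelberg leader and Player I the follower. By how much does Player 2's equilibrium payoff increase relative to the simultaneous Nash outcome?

Backward induction with Player 2 moving first.
- W: Player I compares 14, 11, 8, 3 and picks A; Player 2 would get 2.
- X: Player I compares 9, 11, 8, 10 and picks B; Player 2 would get 10.
- Y: Player I compares 10, 2, 6, 4 and picks A; Player 2 would get 13.
- Z: Player I compares 12, 15, 9, 3 and picks B; Player 2 would get 14.
Among 2, 10, 13, 14, the best is 14 at Z. Subgame-perfect outcome: (B, Z) with payoffs (15, 14).
For the simultaneous game, intersect best replies.
Player I's best replies: W→A; X→B; Y→A; Z→B.
Player 2's best replies: A→Y; B→Y; C→Y; D→W.
The unique mutual best reply is (A, Y), giving (10, 13).
Player 2's commitment gain: 14 − 13 = 1.

1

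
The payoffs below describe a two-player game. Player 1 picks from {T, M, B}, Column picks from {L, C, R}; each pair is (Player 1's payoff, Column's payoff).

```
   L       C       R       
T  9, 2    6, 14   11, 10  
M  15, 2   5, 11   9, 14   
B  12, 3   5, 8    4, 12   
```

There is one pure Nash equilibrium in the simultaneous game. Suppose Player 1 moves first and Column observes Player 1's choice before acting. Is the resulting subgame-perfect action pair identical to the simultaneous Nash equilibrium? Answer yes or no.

Column best-responds to each possible Player 1 move:
- T: Column compares 2, 14, 10 and picks C; Player 1 would get 6.
- M: Column compares 2, 11, 14 and picks R; Player 1 would get 9.
- B: Column compares 3, 8, 12 and picks R; Player 1 would get 4.
Among 6, 9, 4, the best is 9 at M. Subgame-perfect outcome: (M, R) with payoffs (9, 14).
Under simultaneous play:
Player 1's best replies: L→M; C→T; R→T.
Column's best replies: T→C; M→R; B→R.
Only (T, C) has each player best-responding; Nash payoffs (6, 14).
Sequential outcome (M, R) differs from the Nash profile (T, C).

no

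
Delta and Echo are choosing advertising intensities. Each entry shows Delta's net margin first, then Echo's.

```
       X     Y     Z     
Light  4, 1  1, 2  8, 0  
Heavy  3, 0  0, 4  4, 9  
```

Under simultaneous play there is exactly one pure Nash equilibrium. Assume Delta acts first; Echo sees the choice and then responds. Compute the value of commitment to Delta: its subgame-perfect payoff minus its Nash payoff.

3

Backward induction with Delta moving first.
- Light → Echo plays Y (best of 1, 2, 0); Delta gets 1.
- Heavy → Echo plays Z (best of 0, 4, 9); Delta gets 4.
Delta's induced payoffs are 1, 4, so Delta commits to Heavy. Subgame-perfect outcome: (Heavy, Z) with payoffs (4, 9).
For the simultaneous game, intersect best replies.
Delta's best replies: X→Light; Y→Light; Z→Light.
Echo's best replies: Light→Y; Heavy→Z.
The unique mutual best reply is (Light, Y), giving (1, 2).
Delta's commitment gain: 4 − 1 = 3.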